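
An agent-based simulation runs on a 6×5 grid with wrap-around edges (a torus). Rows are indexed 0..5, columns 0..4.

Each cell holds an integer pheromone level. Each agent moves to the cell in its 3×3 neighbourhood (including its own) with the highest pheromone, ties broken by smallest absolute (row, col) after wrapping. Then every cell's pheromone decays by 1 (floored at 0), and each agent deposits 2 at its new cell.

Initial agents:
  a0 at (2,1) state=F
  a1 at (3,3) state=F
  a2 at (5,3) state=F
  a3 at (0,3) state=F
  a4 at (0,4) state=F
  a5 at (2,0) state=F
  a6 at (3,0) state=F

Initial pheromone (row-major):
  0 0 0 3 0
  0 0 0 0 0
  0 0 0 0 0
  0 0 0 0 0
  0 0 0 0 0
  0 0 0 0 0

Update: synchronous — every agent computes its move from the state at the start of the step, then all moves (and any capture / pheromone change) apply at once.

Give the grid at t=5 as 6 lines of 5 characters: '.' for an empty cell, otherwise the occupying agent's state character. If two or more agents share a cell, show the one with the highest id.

...F.
F....
..F..
.....
.....
.....

t=1: a0@(1,0) a1@(2,2) a2@(0,3) a3@(0,3) a4@(0,3) a5@(1,0) a6@(2,0) | pheromone: 0 0 0 8 0 / 4 0 0 0 0 / 2 0 2 0 0 / 0 0 0 0 0 / 0 0 0 0 0 / 0 0 0 0 0
t=2: a0@(1,0) a1@(2,2) a2@(0,3) a3@(0,3) a4@(0,3) a5@(1,0) a6@(1,0) | pheromone: 0 0 0 13 0 / 9 0 0 0 0 / 1 0 3 0 0 / 0 0 0 0 0 / 0 0 0 0 0 / 0 0 0 0 0
t=3: a0@(1,0) a1@(2,2) a2@(0,3) a3@(0,3) a4@(0,3) a5@(1,0) a6@(1,0) | pheromone: 0 0 0 18 0 / 14 0 0 0 0 / 0 0 4 0 0 / 0 0 0 0 0 / 0 0 0 0 0 / 0 0 0 0 0
t=4: a0@(1,0) a1@(2,2) a2@(0,3) a3@(0,3) a4@(0,3) a5@(1,0) a6@(1,0) | pheromone: 0 0 0 23 0 / 19 0 0 0 0 / 0 0 5 0 0 / 0 0 0 0 0 / 0 0 0 0 0 / 0 0 0 0 0
t=5: a0@(1,0) a1@(2,2) a2@(0,3) a3@(0,3) a4@(0,3) a5@(1,0) a6@(1,0) | pheromone: 0 0 0 28 0 / 24 0 0 0 0 / 0 0 6 0 0 / 0 0 0 0 0 / 0 0 0 0 0 / 0 0 0 0 0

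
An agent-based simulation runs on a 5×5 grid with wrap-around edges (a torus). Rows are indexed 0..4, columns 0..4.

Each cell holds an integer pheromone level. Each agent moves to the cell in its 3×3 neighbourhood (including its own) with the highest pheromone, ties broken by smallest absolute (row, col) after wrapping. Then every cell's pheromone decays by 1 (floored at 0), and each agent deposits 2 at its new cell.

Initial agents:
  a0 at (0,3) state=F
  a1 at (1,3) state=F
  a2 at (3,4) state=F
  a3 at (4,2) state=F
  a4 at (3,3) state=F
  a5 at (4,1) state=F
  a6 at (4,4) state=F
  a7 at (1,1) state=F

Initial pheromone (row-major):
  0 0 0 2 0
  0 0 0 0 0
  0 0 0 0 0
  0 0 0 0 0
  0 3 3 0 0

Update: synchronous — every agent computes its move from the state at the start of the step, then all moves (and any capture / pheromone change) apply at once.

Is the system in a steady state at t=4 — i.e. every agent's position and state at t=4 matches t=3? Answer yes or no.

t=1: a0@(4,2) a1@(0,3) a2@(2,0) a3@(4,1) a4@(4,2) a5@(4,1) a6@(0,3) a7@(0,0) | pheromone: 2 0 0 5 0 / 0 0 0 0 0 / 2 0 0 0 0 / 0 0 0 0 0 / 0 6 6 0 0
t=2: a0@(4,1) a1@(4,2) a2@(2,0) a3@(4,1) a4@(4,1) a5@(4,1) a6@(4,2) a7@(4,1) | pheromone: 1 0 0 4 0 / 0 0 0 0 0 / 3 0 0 0 0 / 0 0 0 0 0 / 0 15 9 0 0
t=3: a0@(4,1) a1@(4,1) a2@(2,0) a3@(4,1) a4@(4,1) a5@(4,1) a6@(4,1) a7@(4,1) | pheromone: 0 0 0 3 0 / 0 0 0 0 0 / 4 0 0 0 0 / 0 0 0 0 0 / 0 28 8 0 0
t=4: a0@(4,1) a1@(4,1) a2@(2,0) a3@(4,1) a4@(4,1) a5@(4,1) a6@(4,1) a7@(4,1) | pheromone: 0 0 0 2 0 / 0 0 0 0 0 / 5 0 0 0 0 / 0 0 0 0 0 / 0 41 7 0 0

yes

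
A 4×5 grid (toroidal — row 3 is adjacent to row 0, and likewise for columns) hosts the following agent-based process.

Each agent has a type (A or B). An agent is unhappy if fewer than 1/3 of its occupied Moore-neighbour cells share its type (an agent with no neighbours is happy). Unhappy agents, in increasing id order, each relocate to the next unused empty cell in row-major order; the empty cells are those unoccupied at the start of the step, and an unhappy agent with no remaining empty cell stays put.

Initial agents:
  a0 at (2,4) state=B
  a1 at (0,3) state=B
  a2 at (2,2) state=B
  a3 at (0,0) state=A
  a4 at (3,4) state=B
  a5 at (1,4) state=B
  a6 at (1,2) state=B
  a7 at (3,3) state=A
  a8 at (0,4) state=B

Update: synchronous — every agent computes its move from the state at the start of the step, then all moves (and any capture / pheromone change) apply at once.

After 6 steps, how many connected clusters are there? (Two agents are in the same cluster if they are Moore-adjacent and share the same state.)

2

t=1: a0@(2,4):B a1@(0,3):B a2@(2,2):B a3@(0,1):A a4@(3,4):B a5@(1,4):B a6@(1,2):B a7@(0,2):A a8@(0,4):B
t=2: (unchanged — steady state)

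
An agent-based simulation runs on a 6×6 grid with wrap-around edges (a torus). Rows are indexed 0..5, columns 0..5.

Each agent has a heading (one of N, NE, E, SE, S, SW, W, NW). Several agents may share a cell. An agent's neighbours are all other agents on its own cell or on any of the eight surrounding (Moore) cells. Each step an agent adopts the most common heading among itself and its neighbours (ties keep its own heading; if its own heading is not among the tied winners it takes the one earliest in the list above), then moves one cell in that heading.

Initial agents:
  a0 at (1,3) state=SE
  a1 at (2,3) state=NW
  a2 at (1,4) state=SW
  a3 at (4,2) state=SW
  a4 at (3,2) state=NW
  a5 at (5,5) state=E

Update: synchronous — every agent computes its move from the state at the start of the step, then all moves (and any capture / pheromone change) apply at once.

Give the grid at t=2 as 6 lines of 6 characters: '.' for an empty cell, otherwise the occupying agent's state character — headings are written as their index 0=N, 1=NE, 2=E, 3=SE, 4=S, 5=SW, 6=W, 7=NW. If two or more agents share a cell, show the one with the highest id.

57....
7.....
......
..5..3
......
.2....

t=1: a0@(2,4):SE a1@(1,2):NW a2@(2,3):SW a3@(5,1):SW a4@(2,1):NW a5@(5,0):E
t=2: a0@(3,5):SE a1@(0,1):NW a2@(3,2):SW a3@(0,0):SW a4@(1,0):NW a5@(5,1):E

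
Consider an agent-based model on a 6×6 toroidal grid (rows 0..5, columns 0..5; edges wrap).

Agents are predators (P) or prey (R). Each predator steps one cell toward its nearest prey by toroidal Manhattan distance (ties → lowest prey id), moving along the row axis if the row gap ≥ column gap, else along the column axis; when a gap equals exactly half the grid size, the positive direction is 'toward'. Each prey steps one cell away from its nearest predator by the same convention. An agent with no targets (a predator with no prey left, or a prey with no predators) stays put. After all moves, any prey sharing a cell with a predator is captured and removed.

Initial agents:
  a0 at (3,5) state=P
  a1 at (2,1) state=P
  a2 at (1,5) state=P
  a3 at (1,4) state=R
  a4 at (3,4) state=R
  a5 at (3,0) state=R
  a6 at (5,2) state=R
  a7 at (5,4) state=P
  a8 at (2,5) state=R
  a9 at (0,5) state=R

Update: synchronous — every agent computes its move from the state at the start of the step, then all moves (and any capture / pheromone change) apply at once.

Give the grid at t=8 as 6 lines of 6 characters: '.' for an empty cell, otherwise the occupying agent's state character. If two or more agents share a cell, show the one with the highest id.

.R....
..RPP.
....P.
......
......
R.....

t=1: a0@(3,4):P a1@(3,1):P a2@(1,4):P a3@(1,3):R a4@(3,3):R a6@(5,1):R a7@(0,4):P a8@(1,5):R a9@(5,5):R
t=2: a0@(3,3):P a1@(3,2):P a2@(1,3):P a3@(1,2):R a6@(0,1):R a7@(1,4):P a8@(1,0):R a9@(4,5):R
t=3: a0@(2,3):P a1@(2,2):P a2@(1,2):P a3@(1,1):R a6@(0,0):R a7@(1,3):P a8@(1,1):R a9@(4,0):R
t=4: a0@(2,2):P a1@(1,2):P a2@(1,1):P a3@(1,0):R a6@(0,5):R a7@(1,2):P a8@(1,0):R a9@(5,0):R
t=5: a0@(2,1):P a1@(1,1):P a2@(1,0):P a3@(1,5):R a6@(0,4):R a7@(1,1):P a8@(1,5):R a9@(4,0):R
t=6: a0@(2,0):P a1@(1,0):P a2@(1,5):P a3@(1,4):R a6@(0,3):R a7@(1,0):P a8@(1,4):R a9@(5,0):R
t=7: a0@(2,5):P a1@(1,5):P a2@(1,4):P a3@(1,3):R a6@(0,2):R a7@(1,5):P a8@(1,3):R a9@(4,0):R
t=8: a0@(2,4):P a1@(1,4):P a2@(1,3):P a3@(1,2):R a6@(0,1):R a7@(1,4):P a8@(1,2):R a9@(5,0):R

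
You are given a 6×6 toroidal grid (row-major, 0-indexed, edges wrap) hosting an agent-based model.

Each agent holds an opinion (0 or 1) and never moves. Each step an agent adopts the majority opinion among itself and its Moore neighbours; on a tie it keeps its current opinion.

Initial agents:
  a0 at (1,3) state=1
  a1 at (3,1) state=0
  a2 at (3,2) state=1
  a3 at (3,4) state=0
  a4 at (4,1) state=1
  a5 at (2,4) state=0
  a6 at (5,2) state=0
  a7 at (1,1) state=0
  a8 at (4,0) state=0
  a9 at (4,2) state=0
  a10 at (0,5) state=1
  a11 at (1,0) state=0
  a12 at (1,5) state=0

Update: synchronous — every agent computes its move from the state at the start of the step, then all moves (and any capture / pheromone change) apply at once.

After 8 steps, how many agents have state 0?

t=1: a0@(1,3):1 a1@(3,1):0 a2@(3,2):1 a3@(3,4):0 a4@(4,1):0 a5@(2,4):0 a6@(5,2):0 a7@(1,1):0 a8@(4,0):0 a9@(4,2):0 a10@(0,5):0 a11@(1,0):0 a12@(1,5):0
t=2: a0@(1,3):1 a1@(3,1):0 a2@(3,2):0 a3@(3,4):0 a4@(4,1):0 a5@(2,4):0 a6@(5,2):0 a7@(1,1):0 a8@(4,0):0 a9@(4,2):0 a10@(0,5):0 a11@(1,0):0 a12@(1,5):0
t=3: (unchanged — steady state)

12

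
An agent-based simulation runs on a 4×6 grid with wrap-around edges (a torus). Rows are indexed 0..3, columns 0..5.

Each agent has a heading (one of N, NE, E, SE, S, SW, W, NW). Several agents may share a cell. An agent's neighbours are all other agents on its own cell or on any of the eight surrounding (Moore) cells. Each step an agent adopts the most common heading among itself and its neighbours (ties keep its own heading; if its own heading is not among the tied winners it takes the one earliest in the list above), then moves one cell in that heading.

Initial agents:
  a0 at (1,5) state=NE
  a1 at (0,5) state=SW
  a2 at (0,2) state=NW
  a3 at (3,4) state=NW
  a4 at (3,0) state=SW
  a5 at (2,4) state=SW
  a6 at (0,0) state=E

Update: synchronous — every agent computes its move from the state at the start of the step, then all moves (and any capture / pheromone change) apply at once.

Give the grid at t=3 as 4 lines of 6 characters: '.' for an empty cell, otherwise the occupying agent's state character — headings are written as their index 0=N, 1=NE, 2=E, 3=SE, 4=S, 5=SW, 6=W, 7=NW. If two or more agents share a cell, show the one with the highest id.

..5...
.5...7
.5.5..
..55..

t=1: a0@(2,4):SW a1@(1,4):SW a2@(3,1):NW a3@(0,3):SW a4@(0,5):SW a5@(3,3):SW a6@(1,5):SW
t=2: a0@(3,3):SW a1@(2,3):SW a2@(2,0):NW a3@(1,2):SW a4@(1,4):SW a5@(0,2):SW a6@(2,4):SW
t=3: a0@(0,2):SW a1@(3,2):SW a2@(1,5):NW a3@(2,1):SW a4@(2,3):SW a5@(1,1):SW a6@(3,3):SW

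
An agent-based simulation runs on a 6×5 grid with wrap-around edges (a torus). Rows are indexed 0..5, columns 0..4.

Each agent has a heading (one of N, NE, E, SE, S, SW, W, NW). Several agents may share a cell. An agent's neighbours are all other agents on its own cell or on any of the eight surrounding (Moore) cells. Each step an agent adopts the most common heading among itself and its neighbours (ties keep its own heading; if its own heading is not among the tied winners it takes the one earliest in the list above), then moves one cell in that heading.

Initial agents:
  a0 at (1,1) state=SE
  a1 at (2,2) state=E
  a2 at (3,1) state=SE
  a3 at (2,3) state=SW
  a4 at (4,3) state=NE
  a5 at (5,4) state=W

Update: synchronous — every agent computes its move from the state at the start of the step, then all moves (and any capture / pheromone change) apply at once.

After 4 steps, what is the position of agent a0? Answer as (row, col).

t=1: a0@(2,2):SE a1@(3,3):SE a2@(4,2):SE a3@(3,2):SW a4@(3,4):NE a5@(5,3):W
t=2: a0@(3,3):SE a1@(4,4):SE a2@(5,3):SE a3@(4,3):SE a4@(2,0):NE a5@(5,2):W
t=3: a0@(4,4):SE a1@(5,0):SE a2@(0,4):SE a3@(5,4):SE a4@(1,1):NE a5@(0,3):SE
t=4: a0@(5,0):SE a1@(0,1):SE a2@(1,0):SE a3@(0,0):SE a4@(0,2):NE a5@(1,4):SE

(5, 0)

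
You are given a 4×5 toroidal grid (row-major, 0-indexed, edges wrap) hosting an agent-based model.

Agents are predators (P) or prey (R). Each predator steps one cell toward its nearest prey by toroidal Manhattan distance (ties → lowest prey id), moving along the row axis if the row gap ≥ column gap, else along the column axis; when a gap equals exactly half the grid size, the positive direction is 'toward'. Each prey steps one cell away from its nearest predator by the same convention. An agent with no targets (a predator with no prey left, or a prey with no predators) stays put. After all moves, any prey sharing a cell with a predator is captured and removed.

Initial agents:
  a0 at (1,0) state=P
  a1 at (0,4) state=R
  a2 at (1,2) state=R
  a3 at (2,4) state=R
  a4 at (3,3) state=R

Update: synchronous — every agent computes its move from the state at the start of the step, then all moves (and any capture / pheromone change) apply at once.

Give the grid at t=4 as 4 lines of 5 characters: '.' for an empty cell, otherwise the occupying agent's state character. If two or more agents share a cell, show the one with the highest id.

t=1: a0@(0,0):P a1@(3,4):R a2@(1,3):R a3@(3,4):R a4@(2,3):R
t=2: a0@(3,0):P a1@(2,4):R a2@(1,2):R a3@(2,4):R a4@(1,3):R
t=3: a0@(2,0):P a1@(1,4):R a2@(0,2):R a3@(1,4):R a4@(0,3):R
t=4: a0@(1,0):P a1@(0,4):R a2@(3,2):R a3@(0,4):R a4@(3,3):R

....R
P....
.....
..RR.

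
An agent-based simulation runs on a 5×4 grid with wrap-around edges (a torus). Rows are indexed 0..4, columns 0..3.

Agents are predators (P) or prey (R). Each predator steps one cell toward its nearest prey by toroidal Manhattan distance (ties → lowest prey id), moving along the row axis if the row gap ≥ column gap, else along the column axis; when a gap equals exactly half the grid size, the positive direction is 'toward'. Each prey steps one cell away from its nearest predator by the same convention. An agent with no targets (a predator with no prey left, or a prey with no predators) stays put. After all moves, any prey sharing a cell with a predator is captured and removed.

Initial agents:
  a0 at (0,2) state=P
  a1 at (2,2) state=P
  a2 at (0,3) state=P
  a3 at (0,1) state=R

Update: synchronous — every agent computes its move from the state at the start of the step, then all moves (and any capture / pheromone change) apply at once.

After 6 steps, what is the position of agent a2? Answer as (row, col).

t=1: a0@(0,1):P a1@(1,2):P a2@(0,0):P
t=2: (unchanged — steady state)

(0, 0)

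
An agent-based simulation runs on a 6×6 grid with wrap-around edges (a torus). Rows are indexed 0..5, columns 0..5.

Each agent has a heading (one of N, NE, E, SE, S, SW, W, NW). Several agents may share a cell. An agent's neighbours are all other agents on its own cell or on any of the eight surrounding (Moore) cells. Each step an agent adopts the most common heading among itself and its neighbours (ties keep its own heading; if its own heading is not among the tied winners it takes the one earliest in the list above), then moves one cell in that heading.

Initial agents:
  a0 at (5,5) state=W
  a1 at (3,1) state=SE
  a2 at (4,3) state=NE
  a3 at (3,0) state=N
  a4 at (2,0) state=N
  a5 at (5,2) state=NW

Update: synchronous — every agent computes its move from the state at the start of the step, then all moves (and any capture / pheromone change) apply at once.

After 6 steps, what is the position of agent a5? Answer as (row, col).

t=1: a0@(5,4):W a1@(2,1):N a2@(3,4):NE a3@(2,0):N a4@(1,0):N a5@(4,1):NW
t=2: a0@(5,3):W a1@(1,1):N a2@(2,5):NE a3@(1,0):N a4@(0,0):N a5@(3,0):NW
t=3: a0@(5,2):W a1@(0,1):N a2@(1,0):NE a3@(0,0):N a4@(5,0):N a5@(2,5):NW
t=4: a0@(5,1):W a1@(5,1):N a2@(0,0):N a3@(5,0):N a4@(4,0):N a5@(1,4):NW
t=5: a0@(4,1):N a1@(4,1):N a2@(5,0):N a3@(4,0):N a4@(3,0):N a5@(0,3):NW
t=6: a0@(3,1):N a1@(3,1):N a2@(4,0):N a3@(3,0):N a4@(2,0):N a5@(5,2):NW

(5, 2)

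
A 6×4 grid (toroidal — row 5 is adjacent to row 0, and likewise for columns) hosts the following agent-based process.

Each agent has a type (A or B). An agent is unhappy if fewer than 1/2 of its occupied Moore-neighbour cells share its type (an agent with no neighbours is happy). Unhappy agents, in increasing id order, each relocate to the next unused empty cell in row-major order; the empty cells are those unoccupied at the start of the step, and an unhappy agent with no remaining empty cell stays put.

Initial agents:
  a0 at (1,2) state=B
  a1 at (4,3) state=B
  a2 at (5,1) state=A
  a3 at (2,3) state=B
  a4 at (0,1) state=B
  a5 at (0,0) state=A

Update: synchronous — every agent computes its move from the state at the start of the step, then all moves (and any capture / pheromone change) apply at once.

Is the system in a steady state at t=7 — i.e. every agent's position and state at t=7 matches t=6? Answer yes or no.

yes

t=1: a0@(1,2):B a1@(4,3):B a2@(5,1):A a3@(2,3):B a4@(0,2):B a5@(0,0):A
t=2: (unchanged — steady state)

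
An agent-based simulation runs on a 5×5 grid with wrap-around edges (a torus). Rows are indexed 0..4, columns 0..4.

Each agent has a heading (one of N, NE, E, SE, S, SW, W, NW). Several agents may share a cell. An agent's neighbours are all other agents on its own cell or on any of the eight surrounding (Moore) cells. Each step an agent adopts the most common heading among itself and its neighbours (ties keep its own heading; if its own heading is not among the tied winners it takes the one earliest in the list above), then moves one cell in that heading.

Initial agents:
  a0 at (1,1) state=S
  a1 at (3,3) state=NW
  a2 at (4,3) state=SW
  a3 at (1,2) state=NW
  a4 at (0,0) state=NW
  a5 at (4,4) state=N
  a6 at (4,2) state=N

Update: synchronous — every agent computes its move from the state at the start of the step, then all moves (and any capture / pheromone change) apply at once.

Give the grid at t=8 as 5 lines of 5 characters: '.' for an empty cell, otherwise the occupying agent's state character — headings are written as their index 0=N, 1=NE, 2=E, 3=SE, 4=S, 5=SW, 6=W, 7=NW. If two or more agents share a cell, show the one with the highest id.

t=1: a0@(0,0):NW a1@(2,3):N a2@(3,3):N a3@(0,1):NW a4@(4,4):NW a5@(3,3):NW a6@(3,2):N
t=2: a0@(4,4):NW a1@(1,3):N a2@(2,3):N a3@(4,0):NW a4@(3,3):NW a5@(2,3):N a6@(2,2):N
t=3: a0@(3,3):NW a1@(0,3):N a2@(1,3):N a3@(3,4):NW a4@(2,3):N a5@(1,3):N a6@(1,2):N
t=4: a0@(2,2):NW a1@(4,3):N a2@(0,3):N a3@(2,3):NW a4@(1,3):N a5@(0,3):N a6@(0,2):N
t=5: a0@(1,1):NW a1@(3,3):N a2@(4,3):N a3@(1,2):NW a4@(0,3):N a5@(4,3):N a6@(4,2):N
t=6: a0@(0,0):NW a1@(2,3):N a2@(3,3):N a3@(0,1):NW a4@(4,3):N a5@(3,3):N a6@(3,2):N
t=7: a0@(4,4):NW a1@(1,3):N a2@(2,3):N a3@(4,0):NW a4@(3,3):N a5@(2,3):N a6@(2,2):N
t=8: a0@(3,3):NW a1@(0,3):N a2@(1,3):N a3@(3,4):NW a4@(2,3):N a5@(1,3):N a6@(1,2):N

...0.
..00.
...0.
...77
.....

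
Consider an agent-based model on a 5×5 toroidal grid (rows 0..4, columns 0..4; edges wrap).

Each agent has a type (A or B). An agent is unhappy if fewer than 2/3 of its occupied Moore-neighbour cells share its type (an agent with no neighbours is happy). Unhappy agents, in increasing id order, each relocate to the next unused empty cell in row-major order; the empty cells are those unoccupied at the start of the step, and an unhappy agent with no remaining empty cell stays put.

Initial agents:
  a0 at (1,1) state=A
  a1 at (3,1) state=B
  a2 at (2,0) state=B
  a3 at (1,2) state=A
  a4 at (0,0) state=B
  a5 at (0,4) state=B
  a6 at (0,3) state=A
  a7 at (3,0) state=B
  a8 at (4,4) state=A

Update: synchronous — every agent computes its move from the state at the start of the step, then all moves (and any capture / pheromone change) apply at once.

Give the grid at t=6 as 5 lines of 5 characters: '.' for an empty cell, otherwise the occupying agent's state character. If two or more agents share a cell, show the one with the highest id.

t=1: a0@(0,1):A a1@(3,1):B a2@(2,0):B a3@(1,2):A a4@(0,2):B a5@(1,0):B a6@(0,3):A a7@(3,0):B a8@(1,3):A
t=2: a0@(0,0):A a1@(3,1):B a2@(2,0):B a3@(1,2):A a4@(0,4):B a5@(1,1):B a6@(0,3):A a7@(3,0):B a8@(1,3):A
t=3: a0@(0,1):A a1@(3,1):B a2@(2,0):B a3@(1,2):A a4@(0,2):B a5@(1,0):B a6@(0,3):A a7@(3,0):B a8@(1,3):A
t=4: a0@(0,0):A a1@(3,1):B a2@(2,0):B a3@(1,2):A a4@(0,4):B a5@(1,1):B a6@(0,3):A a7@(3,0):B a8@(1,3):A
t=5: a0@(0,1):A a1@(3,1):B a2@(2,0):B a3@(1,2):A a4@(0,2):B a5@(1,0):B a6@(0,3):A a7@(3,0):B a8@(1,3):A
t=6: a0@(0,0):A a1@(3,1):B a2@(2,0):B a3@(1,2):A a4@(0,4):B a5@(1,1):B a6@(0,3):A a7@(3,0):B a8@(1,3):A

A..AB
.BAA.
B....
BB...
.....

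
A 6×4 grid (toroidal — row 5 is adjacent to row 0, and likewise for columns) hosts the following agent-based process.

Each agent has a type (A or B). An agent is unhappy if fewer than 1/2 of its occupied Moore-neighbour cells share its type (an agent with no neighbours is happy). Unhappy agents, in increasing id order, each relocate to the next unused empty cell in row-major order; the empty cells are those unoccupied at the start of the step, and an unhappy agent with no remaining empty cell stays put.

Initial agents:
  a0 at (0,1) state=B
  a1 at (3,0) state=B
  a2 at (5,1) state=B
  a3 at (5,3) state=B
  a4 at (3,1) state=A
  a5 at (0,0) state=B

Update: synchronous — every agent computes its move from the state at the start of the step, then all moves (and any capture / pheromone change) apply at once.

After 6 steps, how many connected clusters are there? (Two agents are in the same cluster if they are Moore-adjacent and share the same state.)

2

t=1: a0@(0,1):B a1@(0,2):B a2@(5,1):B a3@(5,3):B a4@(0,3):A a5@(0,0):B
t=2: a0@(0,1):B a1@(0,2):B a2@(5,1):B a3@(5,3):B a4@(1,0):A a5@(0,0):B
t=3: a0@(0,1):B a1@(0,2):B a2@(5,1):B a3@(5,3):B a4@(0,3):A a5@(0,0):B
t=4: a0@(0,1):B a1@(0,2):B a2@(5,1):B a3@(5,3):B a4@(1,0):A a5@(0,0):B
t=5: a0@(0,1):B a1@(0,2):B a2@(5,1):B a3@(5,3):B a4@(0,3):A a5@(0,0):B
t=6: a0@(0,1):B a1@(0,2):B a2@(5,1):B a3@(5,3):B a4@(1,0):A a5@(0,0):B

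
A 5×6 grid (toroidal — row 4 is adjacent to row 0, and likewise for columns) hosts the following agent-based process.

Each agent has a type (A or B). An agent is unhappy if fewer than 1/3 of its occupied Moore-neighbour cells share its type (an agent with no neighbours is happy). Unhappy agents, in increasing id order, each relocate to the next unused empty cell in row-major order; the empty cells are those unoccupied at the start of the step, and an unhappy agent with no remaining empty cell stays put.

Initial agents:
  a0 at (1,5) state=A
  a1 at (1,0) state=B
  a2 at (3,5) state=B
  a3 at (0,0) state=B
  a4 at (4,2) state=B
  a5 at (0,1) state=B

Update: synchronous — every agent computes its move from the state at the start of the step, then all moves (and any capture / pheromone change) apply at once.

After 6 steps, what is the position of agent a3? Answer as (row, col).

t=1: a0@(0,2):A a1@(1,0):B a2@(3,5):B a3@(0,0):B a4@(4,2):B a5@(0,1):B
t=2: a0@(0,3):A a1@(1,0):B a2@(3,5):B a3@(0,0):B a4@(4,2):B a5@(0,1):B
t=3: a0@(0,2):A a1@(1,0):B a2@(3,5):B a3@(0,0):B a4@(4,2):B a5@(0,1):B
t=4: a0@(0,3):A a1@(1,0):B a2@(3,5):B a3@(0,0):B a4@(4,2):B a5@(0,1):B
t=5: a0@(0,2):A a1@(1,0):B a2@(3,5):B a3@(0,0):B a4@(4,2):B a5@(0,1):B
t=6: a0@(0,3):A a1@(1,0):B a2@(3,5):B a3@(0,0):B a4@(4,2):B a5@(0,1):B

(0, 0)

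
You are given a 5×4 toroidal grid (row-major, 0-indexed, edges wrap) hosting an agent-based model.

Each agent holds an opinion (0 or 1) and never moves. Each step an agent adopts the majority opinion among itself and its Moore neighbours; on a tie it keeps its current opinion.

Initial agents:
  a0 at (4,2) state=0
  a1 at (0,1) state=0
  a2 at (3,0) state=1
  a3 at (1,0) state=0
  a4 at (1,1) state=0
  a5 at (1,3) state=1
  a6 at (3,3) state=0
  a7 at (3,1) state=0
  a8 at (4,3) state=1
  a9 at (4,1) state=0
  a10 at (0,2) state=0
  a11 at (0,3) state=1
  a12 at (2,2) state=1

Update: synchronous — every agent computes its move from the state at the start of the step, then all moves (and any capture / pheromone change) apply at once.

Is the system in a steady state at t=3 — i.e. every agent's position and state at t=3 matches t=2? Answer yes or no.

no

t=1: a0@(4,2):0 a1@(0,1):0 a2@(3,0):0 a3@(1,0):0 a4@(1,1):0 a5@(1,3):1 a6@(3,3):1 a7@(3,1):0 a8@(4,3):1 a9@(4,1):0 a10@(0,2):0 a11@(0,3):1 a12@(2,2):0
t=2: a0@(4,2):0 a1@(0,1):0 a2@(3,0):0 a3@(1,0):0 a4@(1,1):0 a5@(1,3):0 a6@(3,3):0 a7@(3,1):0 a8@(4,3):1 a9@(4,1):0 a10@(0,2):0 a11@(0,3):1 a12@(2,2):0
t=3: a0@(4,2):0 a1@(0,1):0 a2@(3,0):0 a3@(1,0):0 a4@(1,1):0 a5@(1,3):0 a6@(3,3):0 a7@(3,1):0 a8@(4,3):0 a9@(4,1):0 a10@(0,2):0 a11@(0,3):0 a12@(2,2):0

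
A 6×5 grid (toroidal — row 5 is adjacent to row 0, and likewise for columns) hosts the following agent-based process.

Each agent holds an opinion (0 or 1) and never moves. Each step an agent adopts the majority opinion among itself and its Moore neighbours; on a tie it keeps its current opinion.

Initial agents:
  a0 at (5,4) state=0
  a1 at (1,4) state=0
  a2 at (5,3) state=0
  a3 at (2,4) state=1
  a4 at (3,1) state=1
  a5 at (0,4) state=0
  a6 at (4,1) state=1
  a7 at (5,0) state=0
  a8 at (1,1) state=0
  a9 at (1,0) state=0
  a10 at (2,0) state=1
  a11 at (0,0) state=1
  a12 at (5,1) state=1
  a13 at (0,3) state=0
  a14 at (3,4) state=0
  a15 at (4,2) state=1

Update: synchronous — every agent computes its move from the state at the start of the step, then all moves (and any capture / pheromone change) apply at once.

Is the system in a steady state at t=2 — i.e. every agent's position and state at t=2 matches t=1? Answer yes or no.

no

t=1: a0@(5,4):0 a1@(1,4):0 a2@(5,3):0 a3@(2,4):0 a4@(3,1):1 a5@(0,4):0 a6@(4,1):1 a7@(5,0):0 a8@(1,1):0 a9@(1,0):0 a10@(2,0):0 a11@(0,0):0 a12@(5,1):1 a13@(0,3):0 a14@(3,4):1 a15@(4,2):1
t=2: a0@(5,4):0 a1@(1,4):0 a2@(5,3):0 a3@(2,4):0 a4@(3,1):1 a5@(0,4):0 a6@(4,1):1 a7@(5,0):0 a8@(1,1):0 a9@(1,0):0 a10@(2,0):0 a11@(0,0):0 a12@(5,1):1 a13@(0,3):0 a14@(3,4):0 a15@(4,2):1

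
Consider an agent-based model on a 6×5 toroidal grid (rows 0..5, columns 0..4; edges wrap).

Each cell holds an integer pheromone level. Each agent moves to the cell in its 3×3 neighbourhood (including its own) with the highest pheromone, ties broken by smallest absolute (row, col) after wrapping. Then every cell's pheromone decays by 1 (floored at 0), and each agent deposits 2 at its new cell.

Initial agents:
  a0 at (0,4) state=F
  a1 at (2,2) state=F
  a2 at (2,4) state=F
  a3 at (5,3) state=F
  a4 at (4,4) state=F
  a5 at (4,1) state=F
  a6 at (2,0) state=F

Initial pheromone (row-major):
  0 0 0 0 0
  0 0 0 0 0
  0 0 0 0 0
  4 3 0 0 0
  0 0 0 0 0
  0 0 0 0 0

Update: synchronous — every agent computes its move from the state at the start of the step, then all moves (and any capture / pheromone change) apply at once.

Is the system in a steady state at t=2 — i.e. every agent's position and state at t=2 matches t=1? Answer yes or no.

t=1: a0@(0,0) a1@(3,1) a2@(3,0) a3@(0,2) a4@(3,0) a5@(3,0) a6@(3,0) | pheromone: 2 0 2 0 0 / 0 0 0 0 0 / 0 0 0 0 0 / 11 4 0 0 0 / 0 0 0 0 0 / 0 0 0 0 0
t=2: a0@(0,0) a1@(3,0) a2@(3,0) a3@(0,2) a4@(3,0) a5@(3,0) a6@(3,0) | pheromone: 3 0 3 0 0 / 0 0 0 0 0 / 0 0 0 0 0 / 20 3 0 0 0 / 0 0 0 0 0 / 0 0 0 0 0

no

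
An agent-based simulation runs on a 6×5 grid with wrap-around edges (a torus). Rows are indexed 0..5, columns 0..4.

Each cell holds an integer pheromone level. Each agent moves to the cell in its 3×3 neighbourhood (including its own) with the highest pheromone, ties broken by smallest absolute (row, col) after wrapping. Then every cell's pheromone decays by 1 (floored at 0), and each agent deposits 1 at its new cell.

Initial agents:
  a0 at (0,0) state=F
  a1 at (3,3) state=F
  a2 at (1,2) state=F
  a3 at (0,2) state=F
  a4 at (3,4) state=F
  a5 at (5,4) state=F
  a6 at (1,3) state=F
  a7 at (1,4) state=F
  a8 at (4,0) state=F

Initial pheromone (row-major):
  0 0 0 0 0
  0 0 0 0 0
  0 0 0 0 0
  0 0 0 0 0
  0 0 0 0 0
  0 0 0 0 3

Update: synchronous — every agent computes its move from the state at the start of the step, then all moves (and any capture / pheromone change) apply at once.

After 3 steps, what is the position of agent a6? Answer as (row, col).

(0, 1)

t=1: a0@(5,4) a1@(2,2) a2@(0,1) a3@(0,1) a4@(2,0) a5@(5,4) a6@(0,2) a7@(0,0) a8@(5,4) | pheromone: 1 2 1 0 0 / 0 0 0 0 0 / 1 0 1 0 0 / 0 0 0 0 0 / 0 0 0 0 0 / 0 0 0 0 5
t=2: a0@(5,4) a1@(2,2) a2@(0,1) a3@(0,1) a4@(2,0) a5@(5,4) a6@(0,1) a7@(5,4) a8@(5,4) | pheromone: 0 4 0 0 0 / 0 0 0 0 0 / 1 0 1 0 0 / 0 0 0 0 0 / 0 0 0 0 0 / 0 0 0 0 8
t=3: a0@(5,4) a1@(2,2) a2@(0,1) a3@(0,1) a4@(2,0) a5@(5,4) a6@(0,1) a7@(5,4) a8@(5,4) | pheromone: 0 6 0 0 0 / 0 0 0 0 0 / 1 0 1 0 0 / 0 0 0 0 0 / 0 0 0 0 0 / 0 0 0 0 11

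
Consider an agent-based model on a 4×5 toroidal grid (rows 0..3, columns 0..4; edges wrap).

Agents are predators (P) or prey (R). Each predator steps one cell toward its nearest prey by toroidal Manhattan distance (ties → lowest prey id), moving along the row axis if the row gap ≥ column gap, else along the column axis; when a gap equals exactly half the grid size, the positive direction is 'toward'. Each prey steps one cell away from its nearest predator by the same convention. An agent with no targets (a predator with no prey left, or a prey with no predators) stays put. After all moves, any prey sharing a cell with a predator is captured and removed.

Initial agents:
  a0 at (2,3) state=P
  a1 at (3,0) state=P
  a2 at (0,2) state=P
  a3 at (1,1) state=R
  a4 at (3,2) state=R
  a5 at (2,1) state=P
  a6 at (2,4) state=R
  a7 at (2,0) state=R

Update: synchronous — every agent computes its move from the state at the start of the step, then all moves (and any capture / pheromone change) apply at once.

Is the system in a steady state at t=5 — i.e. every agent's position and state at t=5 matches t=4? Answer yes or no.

t=1: a0@(2,4):P a1@(2,0):P a2@(3,2):P a3@(0,1):R a4@(2,2):R a5@(1,1):P a7@(1,0):R
t=2: a0@(2,3):P a1@(1,0):P a2@(2,2):P a3@(3,1):R a4@(1,2):R a5@(0,1):P a7@(0,0):R
t=3: a0@(1,3):P a1@(0,0):P a2@(1,2):P a3@(2,1):R a4@(0,2):R a5@(3,1):P a7@(3,0):R
t=4: a0@(0,3):P a1@(3,0):P a2@(0,2):P a3@(1,1):R a4@(3,2):R a5@(2,1):P a7@(2,0):R
t=5: a0@(3,3):P a1@(2,0):P a2@(3,2):P a3@(0,1):R a4@(2,2):R a5@(1,1):P a7@(1,0):R

no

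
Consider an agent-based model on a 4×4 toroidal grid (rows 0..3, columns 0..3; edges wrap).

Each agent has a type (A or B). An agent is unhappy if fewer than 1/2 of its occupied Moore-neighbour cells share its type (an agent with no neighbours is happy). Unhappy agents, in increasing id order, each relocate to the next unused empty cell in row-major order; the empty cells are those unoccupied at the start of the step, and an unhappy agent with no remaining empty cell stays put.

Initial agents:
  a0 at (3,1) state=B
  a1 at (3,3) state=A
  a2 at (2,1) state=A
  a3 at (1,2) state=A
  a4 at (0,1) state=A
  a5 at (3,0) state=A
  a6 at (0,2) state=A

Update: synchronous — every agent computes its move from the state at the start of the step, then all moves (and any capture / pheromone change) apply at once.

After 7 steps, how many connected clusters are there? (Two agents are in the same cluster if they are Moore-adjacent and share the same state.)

t=1: a0@(0,0):B a1@(3,3):A a2@(2,1):A a3@(1,2):A a4@(0,1):A a5@(3,0):A a6@(0,2):A
t=2: a0@(0,3):B a1@(3,3):A a2@(2,1):A a3@(1,2):A a4@(0,1):A a5@(3,0):A a6@(0,2):A
t=3: a0@(0,0):B a1@(3,3):A a2@(2,1):A a3@(1,2):A a4@(0,1):A a5@(3,0):A a6@(0,2):A
t=4: a0@(0,3):B a1@(3,3):A a2@(2,1):A a3@(1,2):A a4@(0,1):A a5@(3,0):A a6@(0,2):A
t=5: a0@(0,0):B a1@(3,3):A a2@(2,1):A a3@(1,2):A a4@(0,1):A a5@(3,0):A a6@(0,2):A
t=6: a0@(0,3):B a1@(3,3):A a2@(2,1):A a3@(1,2):A a4@(0,1):A a5@(3,0):A a6@(0,2):A
t=7: a0@(0,0):B a1@(3,3):A a2@(2,1):A a3@(1,2):A a4@(0,1):A a5@(3,0):A a6@(0,2):A

2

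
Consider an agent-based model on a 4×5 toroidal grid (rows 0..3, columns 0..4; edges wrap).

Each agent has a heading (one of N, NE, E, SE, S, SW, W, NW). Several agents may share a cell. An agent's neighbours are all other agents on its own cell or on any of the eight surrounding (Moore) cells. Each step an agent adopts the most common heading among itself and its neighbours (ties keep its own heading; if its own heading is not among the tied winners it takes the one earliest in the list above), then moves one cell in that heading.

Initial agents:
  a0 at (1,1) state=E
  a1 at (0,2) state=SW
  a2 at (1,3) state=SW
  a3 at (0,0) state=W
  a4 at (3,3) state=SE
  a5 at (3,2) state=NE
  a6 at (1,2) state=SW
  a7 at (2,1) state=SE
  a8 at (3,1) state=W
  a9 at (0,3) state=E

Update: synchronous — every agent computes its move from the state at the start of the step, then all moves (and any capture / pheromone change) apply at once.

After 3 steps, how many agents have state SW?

6

t=1: a0@(2,0):SW a1@(1,1):SW a2@(2,2):SW a3@(0,4):W a4@(0,4):SE a5@(0,3):SE a6@(2,1):SW a7@(3,2):SE a8@(3,0):W a9@(1,2):SW
t=2: a0@(3,4):SW a1@(2,0):SW a2@(3,1):SW a3@(0,3):W a4@(1,0):SE a5@(1,4):SE a6@(3,0):SW a7@(0,3):SE a8@(3,4):W a9@(2,1):SW
t=3: a0@(0,3):SW a1@(3,4):SW a2@(0,0):SW a3@(0,2):W a4@(2,1):SE a5@(2,0):SE a6@(0,4):SW a7@(1,4):SE a8@(0,3):SW a9@(3,0):SW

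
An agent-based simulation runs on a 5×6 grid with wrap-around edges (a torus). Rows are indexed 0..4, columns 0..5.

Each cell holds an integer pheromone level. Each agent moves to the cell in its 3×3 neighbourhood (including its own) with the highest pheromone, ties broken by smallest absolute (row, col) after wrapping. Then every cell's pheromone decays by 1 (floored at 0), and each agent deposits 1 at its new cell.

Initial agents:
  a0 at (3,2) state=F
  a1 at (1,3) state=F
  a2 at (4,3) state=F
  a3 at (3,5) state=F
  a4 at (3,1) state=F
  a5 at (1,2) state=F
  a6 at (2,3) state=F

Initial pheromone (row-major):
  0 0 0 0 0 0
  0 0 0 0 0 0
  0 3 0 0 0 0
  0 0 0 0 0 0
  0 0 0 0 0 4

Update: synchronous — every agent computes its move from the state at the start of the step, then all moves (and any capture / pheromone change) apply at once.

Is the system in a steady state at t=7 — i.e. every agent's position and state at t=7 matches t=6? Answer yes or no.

yes

t=1: a0@(2,1) a1@(0,2) a2@(0,2) a3@(4,5) a4@(2,1) a5@(2,1) a6@(1,2) | pheromone: 0 0 2 0 0 0 / 0 0 1 0 0 0 / 0 5 0 0 0 0 / 0 0 0 0 0 0 / 0 0 0 0 0 4
t=2: a0@(2,1) a1@(0,2) a2@(0,2) a3@(4,5) a4@(2,1) a5@(2,1) a6@(2,1) | pheromone: 0 0 3 0 0 0 / 0 0 0 0 0 0 / 0 8 0 0 0 0 / 0 0 0 0 0 0 / 0 0 0 0 0 4
t=3: a0@(2,1) a1@(0,2) a2@(0,2) a3@(4,5) a4@(2,1) a5@(2,1) a6@(2,1) | pheromone: 0 0 4 0 0 0 / 0 0 0 0 0 0 / 0 11 0 0 0 0 / 0 0 0 0 0 0 / 0 0 0 0 0 4
t=4: a0@(2,1) a1@(0,2) a2@(0,2) a3@(4,5) a4@(2,1) a5@(2,1) a6@(2,1) | pheromone: 0 0 5 0 0 0 / 0 0 0 0 0 0 / 0 14 0 0 0 0 / 0 0 0 0 0 0 / 0 0 0 0 0 4
t=5: a0@(2,1) a1@(0,2) a2@(0,2) a3@(4,5) a4@(2,1) a5@(2,1) a6@(2,1) | pheromone: 0 0 6 0 0 0 / 0 0 0 0 0 0 / 0 17 0 0 0 0 / 0 0 0 0 0 0 / 0 0 0 0 0 4
t=6: a0@(2,1) a1@(0,2) a2@(0,2) a3@(4,5) a4@(2,1) a5@(2,1) a6@(2,1) | pheromone: 0 0 7 0 0 0 / 0 0 0 0 0 0 / 0 20 0 0 0 0 / 0 0 0 0 0 0 / 0 0 0 0 0 4
t=7: a0@(2,1) a1@(0,2) a2@(0,2) a3@(4,5) a4@(2,1) a5@(2,1) a6@(2,1) | pheromone: 0 0 8 0 0 0 / 0 0 0 0 0 0 / 0 23 0 0 0 0 / 0 0 0 0 0 0 / 0 0 0 0 0 4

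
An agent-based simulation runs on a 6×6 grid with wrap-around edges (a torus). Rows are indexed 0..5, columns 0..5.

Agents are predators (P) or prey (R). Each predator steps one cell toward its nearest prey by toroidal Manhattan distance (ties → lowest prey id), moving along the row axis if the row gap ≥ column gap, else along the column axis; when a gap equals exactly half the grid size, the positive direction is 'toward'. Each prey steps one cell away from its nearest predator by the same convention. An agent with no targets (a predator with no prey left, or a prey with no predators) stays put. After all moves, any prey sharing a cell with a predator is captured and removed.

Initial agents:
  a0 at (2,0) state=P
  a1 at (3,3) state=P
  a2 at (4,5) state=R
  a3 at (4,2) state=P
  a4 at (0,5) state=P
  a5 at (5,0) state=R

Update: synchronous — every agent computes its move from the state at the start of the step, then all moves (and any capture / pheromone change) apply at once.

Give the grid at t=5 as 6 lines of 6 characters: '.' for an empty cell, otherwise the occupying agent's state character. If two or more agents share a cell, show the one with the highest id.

R.....
......
......
.RPP..
......
......

t=1: a0@(3,0):P a1@(3,4):P a2@(3,5):R a3@(4,3):P a4@(5,5):P a5@(4,0):R
t=2: a0@(3,5):P a1@(3,5):P a2@(3,4):R a3@(4,4):P a4@(4,5):P a5@(5,0):R
t=3: a0@(3,4):P a1@(3,4):P a2@(3,3):R a3@(3,4):P a4@(3,5):P a5@(0,0):R
t=4: a0@(3,3):P a1@(3,3):P a2@(3,2):R a3@(3,3):P a4@(3,4):P a5@(5,0):R
t=5: a0@(3,2):P a1@(3,2):P a2@(3,1):R a3@(3,2):P a4@(3,3):P a5@(0,0):R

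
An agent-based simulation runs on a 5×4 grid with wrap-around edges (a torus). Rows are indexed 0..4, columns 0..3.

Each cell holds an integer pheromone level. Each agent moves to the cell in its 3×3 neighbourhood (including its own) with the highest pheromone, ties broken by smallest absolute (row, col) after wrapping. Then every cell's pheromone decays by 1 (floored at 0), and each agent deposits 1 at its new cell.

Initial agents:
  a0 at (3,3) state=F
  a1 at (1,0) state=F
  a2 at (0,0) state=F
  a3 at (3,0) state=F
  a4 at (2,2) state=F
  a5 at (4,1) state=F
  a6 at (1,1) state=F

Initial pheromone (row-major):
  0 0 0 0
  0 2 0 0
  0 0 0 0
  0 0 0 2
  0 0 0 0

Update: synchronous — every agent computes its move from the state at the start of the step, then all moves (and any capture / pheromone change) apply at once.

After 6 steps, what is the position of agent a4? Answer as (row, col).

(1, 1)

t=1: a0@(3,3) a1@(1,1) a2@(1,1) a3@(3,3) a4@(1,1) a5@(0,0) a6@(1,1) | pheromone: 1 0 0 0 / 0 5 0 0 / 0 0 0 0 / 0 0 0 3 / 0 0 0 0
t=2: a0@(3,3) a1@(1,1) a2@(1,1) a3@(3,3) a4@(1,1) a5@(1,1) a6@(1,1) | pheromone: 0 0 0 0 / 0 9 0 0 / 0 0 0 0 / 0 0 0 4 / 0 0 0 0
t=3: a0@(3,3) a1@(1,1) a2@(1,1) a3@(3,3) a4@(1,1) a5@(1,1) a6@(1,1) | pheromone: 0 0 0 0 / 0 13 0 0 / 0 0 0 0 / 0 0 0 5 / 0 0 0 0
t=4: a0@(3,3) a1@(1,1) a2@(1,1) a3@(3,3) a4@(1,1) a5@(1,1) a6@(1,1) | pheromone: 0 0 0 0 / 0 17 0 0 / 0 0 0 0 / 0 0 0 6 / 0 0 0 0
t=5: a0@(3,3) a1@(1,1) a2@(1,1) a3@(3,3) a4@(1,1) a5@(1,1) a6@(1,1) | pheromone: 0 0 0 0 / 0 21 0 0 / 0 0 0 0 / 0 0 0 7 / 0 0 0 0
t=6: a0@(3,3) a1@(1,1) a2@(1,1) a3@(3,3) a4@(1,1) a5@(1,1) a6@(1,1) | pheromone: 0 0 0 0 / 0 25 0 0 / 0 0 0 0 / 0 0 0 8 / 0 0 0 0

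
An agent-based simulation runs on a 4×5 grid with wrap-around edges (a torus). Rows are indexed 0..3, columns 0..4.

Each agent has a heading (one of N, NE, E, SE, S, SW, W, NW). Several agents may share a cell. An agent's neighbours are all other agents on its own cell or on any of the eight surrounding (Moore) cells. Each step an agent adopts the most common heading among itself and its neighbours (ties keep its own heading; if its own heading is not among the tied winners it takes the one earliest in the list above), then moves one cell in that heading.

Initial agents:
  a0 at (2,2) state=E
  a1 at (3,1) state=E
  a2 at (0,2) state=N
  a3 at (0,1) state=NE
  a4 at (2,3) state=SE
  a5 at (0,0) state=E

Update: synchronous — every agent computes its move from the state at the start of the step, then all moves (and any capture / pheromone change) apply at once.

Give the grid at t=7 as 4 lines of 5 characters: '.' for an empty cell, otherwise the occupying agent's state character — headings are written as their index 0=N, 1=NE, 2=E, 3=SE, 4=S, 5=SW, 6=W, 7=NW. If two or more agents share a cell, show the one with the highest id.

..22.
3....
....2
...2.

t=1: a0@(2,3):E a1@(3,2):E a2@(3,2):N a3@(0,2):E a4@(3,4):SE a5@(0,1):E
t=2: a0@(2,4):E a1@(3,3):E a2@(3,3):E a3@(0,3):E a4@(0,0):SE a5@(0,2):E
t=3: a0@(2,0):E a1@(3,4):E a2@(3,4):E a3@(0,4):E a4@(1,1):SE a5@(0,3):E
t=4: a0@(2,1):E a1@(3,0):E a2@(3,0):E a3@(0,0):E a4@(2,2):SE a5@(0,4):E
t=5: a0@(2,2):E a1@(3,1):E a2@(3,1):E a3@(0,1):E a4@(3,3):SE a5@(0,0):E
t=6: a0@(2,3):E a1@(3,2):E a2@(3,2):E a3@(0,2):E a4@(0,4):SE a5@(0,1):E
t=7: a0@(2,4):E a1@(3,3):E a2@(3,3):E a3@(0,3):E a4@(1,0):SE a5@(0,2):E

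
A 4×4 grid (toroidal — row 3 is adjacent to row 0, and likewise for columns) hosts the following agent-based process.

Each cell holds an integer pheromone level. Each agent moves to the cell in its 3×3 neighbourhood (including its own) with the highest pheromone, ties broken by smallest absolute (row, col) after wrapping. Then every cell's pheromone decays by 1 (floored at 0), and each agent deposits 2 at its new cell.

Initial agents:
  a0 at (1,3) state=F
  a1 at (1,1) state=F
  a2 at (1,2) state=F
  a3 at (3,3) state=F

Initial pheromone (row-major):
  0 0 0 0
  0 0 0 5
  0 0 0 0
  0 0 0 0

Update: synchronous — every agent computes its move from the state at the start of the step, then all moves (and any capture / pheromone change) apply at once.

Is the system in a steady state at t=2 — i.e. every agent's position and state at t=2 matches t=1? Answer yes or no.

no

t=1: a0@(1,3) a1@(0,0) a2@(1,3) a3@(0,0) | pheromone: 4 0 0 0 / 0 0 0 8 / 0 0 0 0 / 0 0 0 0
t=2: a0@(1,3) a1@(1,3) a2@(1,3) a3@(1,3) | pheromone: 3 0 0 0 / 0 0 0 15 / 0 0 0 0 / 0 0 0 0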